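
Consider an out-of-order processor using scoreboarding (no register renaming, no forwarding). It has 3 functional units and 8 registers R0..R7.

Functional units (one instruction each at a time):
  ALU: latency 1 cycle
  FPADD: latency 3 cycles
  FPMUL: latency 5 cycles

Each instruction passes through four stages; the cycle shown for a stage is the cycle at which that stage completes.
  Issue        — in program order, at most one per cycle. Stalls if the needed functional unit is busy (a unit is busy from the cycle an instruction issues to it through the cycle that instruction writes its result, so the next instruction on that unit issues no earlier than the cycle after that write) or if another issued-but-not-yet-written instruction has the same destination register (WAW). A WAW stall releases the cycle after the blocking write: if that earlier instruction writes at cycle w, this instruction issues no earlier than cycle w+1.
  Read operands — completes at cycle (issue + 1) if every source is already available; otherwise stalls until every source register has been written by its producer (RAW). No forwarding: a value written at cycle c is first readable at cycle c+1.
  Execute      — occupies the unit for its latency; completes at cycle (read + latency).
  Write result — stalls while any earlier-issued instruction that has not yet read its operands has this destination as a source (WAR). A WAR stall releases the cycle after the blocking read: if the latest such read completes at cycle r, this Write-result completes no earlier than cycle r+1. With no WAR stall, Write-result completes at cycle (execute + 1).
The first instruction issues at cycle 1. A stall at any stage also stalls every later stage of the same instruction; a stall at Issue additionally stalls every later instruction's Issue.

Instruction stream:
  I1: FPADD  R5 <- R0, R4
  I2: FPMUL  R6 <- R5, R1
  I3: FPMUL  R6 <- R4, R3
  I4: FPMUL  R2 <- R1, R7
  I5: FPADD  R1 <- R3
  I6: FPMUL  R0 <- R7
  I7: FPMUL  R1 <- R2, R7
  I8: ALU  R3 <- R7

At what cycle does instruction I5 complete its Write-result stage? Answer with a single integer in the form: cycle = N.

cycle 1: I1 dispatched to FPADD
cycle 2: I1 operands ready · I2 dispatched to FPMUL
cycle 5: I1 complete
cycle 6: R5←I1
cycle 7: I2 operands ready
cycle 12: I2 complete
cycle 13: R6←I2
cycle 14: I3 dispatched to FPMUL
cycle 15: I3 operands ready
cycle 20: I3 complete
cycle 21: R6←I3
cycle 22: I4 dispatched to FPMUL
cycle 23: I4 operands ready · I5 dispatched to FPADD
cycle 24: I5 operands ready
cycle 27: I5 complete
cycle 28: I4 complete · R1←I5
cycle 29: R2←I4
cycle 30: I6 dispatched to FPMUL
cycle 31: I6 operands ready
cycle 36: I6 complete
cycle 37: R0←I6
cycle 38: I7 dispatched to FPMUL
cycle 39: I7 operands ready · I8 dispatched to ALU
cycle 40: I8 operands ready
cycle 41: I8 complete
cycle 42: R3←I8
cycle 44: I7 complete
cycle 45: R1←I7

cycle = 28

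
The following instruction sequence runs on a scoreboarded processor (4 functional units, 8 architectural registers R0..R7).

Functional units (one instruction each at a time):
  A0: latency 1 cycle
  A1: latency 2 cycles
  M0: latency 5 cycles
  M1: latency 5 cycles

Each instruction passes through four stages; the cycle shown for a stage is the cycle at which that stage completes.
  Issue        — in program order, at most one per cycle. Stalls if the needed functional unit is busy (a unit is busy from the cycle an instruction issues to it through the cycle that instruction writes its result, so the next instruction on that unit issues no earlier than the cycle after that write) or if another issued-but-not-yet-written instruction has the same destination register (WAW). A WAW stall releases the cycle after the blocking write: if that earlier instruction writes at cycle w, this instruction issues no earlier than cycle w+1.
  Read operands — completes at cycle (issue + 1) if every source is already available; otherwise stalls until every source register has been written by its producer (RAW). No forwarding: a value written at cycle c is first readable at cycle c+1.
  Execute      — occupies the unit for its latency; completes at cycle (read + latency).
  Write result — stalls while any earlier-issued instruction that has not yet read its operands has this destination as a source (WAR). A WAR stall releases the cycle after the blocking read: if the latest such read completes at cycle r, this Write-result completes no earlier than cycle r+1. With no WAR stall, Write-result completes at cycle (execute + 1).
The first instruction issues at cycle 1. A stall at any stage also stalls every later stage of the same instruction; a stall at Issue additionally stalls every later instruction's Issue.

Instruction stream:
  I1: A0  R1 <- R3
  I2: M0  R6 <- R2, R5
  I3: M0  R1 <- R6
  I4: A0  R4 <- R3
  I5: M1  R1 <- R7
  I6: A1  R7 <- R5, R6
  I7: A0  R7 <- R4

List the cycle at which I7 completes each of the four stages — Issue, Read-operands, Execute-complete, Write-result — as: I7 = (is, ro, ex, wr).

c1: I1 issues→A0
c2: I1 reads | I2 issues→M0
c3: I1 exec-done | I2 reads
c4: I1 writes R1
c8: I2 exec-done
c9: I2 writes R6
c10: I3 issues→M0
c11: I3 reads | I4 issues→A0
c12: I4 reads
c13: I4 exec-done
c14: I4 writes R4
c16: I3 exec-done
c17: I3 writes R1
c18: I5 issues→M1
c19: I5 reads | I6 issues→A1
c20: I6 reads
c22: I6 exec-done
c23: I6 writes R7
c24: I5 exec-done | I7 issues→A0
c25: I5 writes R1 | I7 reads
c26: I7 exec-done
c27: I7 writes R7

I7 = (24, 25, 26, 27)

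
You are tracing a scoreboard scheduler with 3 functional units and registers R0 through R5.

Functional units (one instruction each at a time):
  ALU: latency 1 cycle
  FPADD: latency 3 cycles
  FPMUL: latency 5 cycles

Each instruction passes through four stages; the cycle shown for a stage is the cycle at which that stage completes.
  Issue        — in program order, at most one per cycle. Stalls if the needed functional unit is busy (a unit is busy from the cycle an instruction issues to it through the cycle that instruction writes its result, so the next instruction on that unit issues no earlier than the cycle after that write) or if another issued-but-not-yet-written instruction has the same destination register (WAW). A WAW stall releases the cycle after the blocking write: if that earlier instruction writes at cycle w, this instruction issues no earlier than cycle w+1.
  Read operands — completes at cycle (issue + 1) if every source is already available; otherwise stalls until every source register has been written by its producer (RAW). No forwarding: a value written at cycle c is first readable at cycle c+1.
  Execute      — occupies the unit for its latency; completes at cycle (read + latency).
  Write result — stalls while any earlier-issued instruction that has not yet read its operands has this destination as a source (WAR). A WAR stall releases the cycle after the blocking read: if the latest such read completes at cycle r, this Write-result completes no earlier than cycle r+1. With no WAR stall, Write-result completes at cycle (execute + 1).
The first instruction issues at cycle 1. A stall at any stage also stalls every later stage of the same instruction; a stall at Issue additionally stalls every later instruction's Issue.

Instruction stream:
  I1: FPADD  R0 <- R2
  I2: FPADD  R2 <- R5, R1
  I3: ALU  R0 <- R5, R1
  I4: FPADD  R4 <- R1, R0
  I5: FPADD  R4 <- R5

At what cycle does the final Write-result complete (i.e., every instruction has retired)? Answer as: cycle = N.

cycle 1: I1 dispatched to FPADD
cycle 2: I1 operands ready
cycle 5: I1 complete
cycle 6: R0←I1
cycle 7: I2 dispatched to FPADD
cycle 8: I2 operands ready; I3 dispatched to ALU
cycle 9: I3 operands ready
cycle 10: I3 complete
cycle 11: I2 complete; R0←I3
cycle 12: R2←I2
cycle 13: I4 dispatched to FPADD
cycle 14: I4 operands ready
cycle 17: I4 complete
cycle 18: R4←I4
cycle 19: I5 dispatched to FPADD
cycle 20: I5 operands ready
cycle 23: I5 complete
cycle 24: R4←I5

cycle = 24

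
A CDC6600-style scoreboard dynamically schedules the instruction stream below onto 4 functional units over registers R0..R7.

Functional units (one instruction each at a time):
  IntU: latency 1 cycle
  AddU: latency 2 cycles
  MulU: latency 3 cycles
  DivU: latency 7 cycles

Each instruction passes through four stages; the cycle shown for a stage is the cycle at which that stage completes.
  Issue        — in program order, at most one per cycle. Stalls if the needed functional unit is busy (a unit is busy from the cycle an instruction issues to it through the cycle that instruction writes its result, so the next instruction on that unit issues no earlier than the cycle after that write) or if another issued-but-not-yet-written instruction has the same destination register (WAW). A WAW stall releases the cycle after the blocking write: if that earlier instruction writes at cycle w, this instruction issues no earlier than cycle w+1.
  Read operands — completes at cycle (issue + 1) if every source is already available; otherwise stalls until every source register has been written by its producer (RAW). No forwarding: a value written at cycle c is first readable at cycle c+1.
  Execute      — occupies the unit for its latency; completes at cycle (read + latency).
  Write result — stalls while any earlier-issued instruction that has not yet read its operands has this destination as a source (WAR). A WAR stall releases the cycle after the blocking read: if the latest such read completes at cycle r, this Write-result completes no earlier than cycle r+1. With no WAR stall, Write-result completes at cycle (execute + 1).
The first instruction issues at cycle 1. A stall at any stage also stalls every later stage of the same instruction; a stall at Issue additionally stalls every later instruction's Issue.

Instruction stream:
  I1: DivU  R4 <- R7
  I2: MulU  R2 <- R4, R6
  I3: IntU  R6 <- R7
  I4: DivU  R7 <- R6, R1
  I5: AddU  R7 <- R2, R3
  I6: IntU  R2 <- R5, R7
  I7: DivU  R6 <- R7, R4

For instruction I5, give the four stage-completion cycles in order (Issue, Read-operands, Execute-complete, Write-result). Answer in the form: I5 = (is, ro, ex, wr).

I1: IS=1 RO=2 EX=9 WR=10
I2: IS=2 RO=11 EX=14 WR=15  [RAW R4: wait I1 write@10]
I3: IS=3 RO=4 EX=5 WR=12  [WAR R6: wait I2 read@11]
I4: IS=11 RO=13 EX=20 WR=21  [struct: DivU busy until I1 writes@10; RAW R6: wait I3 write@12]
I5: IS=22 RO=23 EX=25 WR=26  [WAW R7: wait I4 write@21]
I6: IS=23 RO=27 EX=28 WR=29  [RAW R7: wait I5 write@26]
I7: IS=24 RO=27 EX=34 WR=35  [RAW R7: wait I5 write@26]

I5 = (22, 23, 25, 26)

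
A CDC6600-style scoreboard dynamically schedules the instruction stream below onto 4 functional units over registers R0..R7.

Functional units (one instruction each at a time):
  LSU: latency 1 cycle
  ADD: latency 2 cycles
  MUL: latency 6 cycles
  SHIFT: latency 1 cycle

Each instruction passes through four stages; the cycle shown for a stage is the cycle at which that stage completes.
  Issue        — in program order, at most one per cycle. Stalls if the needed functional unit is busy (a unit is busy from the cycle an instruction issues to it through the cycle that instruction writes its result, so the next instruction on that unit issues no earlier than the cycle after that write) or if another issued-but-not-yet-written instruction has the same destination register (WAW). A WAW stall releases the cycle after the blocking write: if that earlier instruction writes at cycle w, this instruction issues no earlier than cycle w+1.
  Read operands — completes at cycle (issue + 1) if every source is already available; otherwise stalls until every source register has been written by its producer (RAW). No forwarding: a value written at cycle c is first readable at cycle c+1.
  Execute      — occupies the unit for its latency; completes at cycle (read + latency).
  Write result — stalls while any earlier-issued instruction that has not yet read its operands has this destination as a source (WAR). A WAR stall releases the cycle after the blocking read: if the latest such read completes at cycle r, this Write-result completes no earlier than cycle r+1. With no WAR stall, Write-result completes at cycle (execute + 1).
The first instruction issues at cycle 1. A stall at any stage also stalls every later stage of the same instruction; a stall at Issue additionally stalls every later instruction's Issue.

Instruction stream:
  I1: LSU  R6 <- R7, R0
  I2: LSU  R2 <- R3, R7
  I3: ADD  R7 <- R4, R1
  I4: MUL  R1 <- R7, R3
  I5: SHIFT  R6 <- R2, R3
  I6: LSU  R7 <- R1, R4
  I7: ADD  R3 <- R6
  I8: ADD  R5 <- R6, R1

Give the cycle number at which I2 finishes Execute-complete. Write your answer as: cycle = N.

c1: I1 issues→LSU
c2: I1 reads
c3: I1 exec-done
c4: I1 writes R6
c5: I2 issues→LSU
c6: I2 reads, I3 issues→ADD
c7: I2 exec-done, I3 reads, I4 issues→MUL
c8: I2 writes R2, I5 issues→SHIFT
c9: I3 exec-done, I5 reads
c10: I3 writes R7, I5 exec-done
c11: I4 reads, I5 writes R6, I6 issues→LSU
c12: I7 issues→ADD
c13: I7 reads
c15: I7 exec-done
c16: I7 writes R3
c17: I4 exec-done, I8 issues→ADD
c18: I4 writes R1
c19: I6 reads, I8 reads
c20: I6 exec-done
c21: I6 writes R7, I8 exec-done
c22: I8 writes R5

cycle = 7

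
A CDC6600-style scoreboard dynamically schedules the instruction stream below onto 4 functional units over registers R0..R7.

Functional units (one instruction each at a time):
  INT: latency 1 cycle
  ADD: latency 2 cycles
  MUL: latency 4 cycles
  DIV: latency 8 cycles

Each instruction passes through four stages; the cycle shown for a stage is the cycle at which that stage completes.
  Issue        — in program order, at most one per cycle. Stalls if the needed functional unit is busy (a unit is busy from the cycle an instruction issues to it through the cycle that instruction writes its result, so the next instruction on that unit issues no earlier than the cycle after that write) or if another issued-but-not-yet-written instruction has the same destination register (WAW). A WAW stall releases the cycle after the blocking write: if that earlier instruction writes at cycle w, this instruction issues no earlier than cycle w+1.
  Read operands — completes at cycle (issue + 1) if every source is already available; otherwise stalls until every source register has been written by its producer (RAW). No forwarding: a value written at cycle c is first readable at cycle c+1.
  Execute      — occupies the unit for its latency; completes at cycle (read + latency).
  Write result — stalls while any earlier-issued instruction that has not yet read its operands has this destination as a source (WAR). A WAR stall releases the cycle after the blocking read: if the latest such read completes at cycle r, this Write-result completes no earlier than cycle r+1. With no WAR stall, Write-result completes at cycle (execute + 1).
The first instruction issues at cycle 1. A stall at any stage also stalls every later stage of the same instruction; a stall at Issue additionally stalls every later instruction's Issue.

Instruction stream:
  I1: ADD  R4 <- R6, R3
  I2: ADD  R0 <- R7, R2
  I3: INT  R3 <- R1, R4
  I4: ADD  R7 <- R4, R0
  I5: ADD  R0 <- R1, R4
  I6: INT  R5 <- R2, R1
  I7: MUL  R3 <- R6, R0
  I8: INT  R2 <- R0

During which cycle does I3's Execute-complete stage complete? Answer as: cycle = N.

cycle = 9

cycle 1: I1 dispatched to ADD
cycle 2: I1 operands ready
cycle 4: I1 complete
cycle 5: R4←I1
cycle 6: I2 dispatched to ADD
cycle 7: I2 operands ready | I3 dispatched to INT
cycle 8: I3 operands ready
cycle 9: I2 complete | I3 complete
cycle 10: R0←I2 | R3←I3
cycle 11: I4 dispatched to ADD
cycle 12: I4 operands ready
cycle 14: I4 complete
cycle 15: R7←I4
cycle 16: I5 dispatched to ADD
cycle 17: I5 operands ready | I6 dispatched to INT
cycle 18: I6 operands ready | I7 dispatched to MUL
cycle 19: I5 complete | I6 complete
cycle 20: R0←I5 | R5←I6
cycle 21: I7 operands ready | I8 dispatched to INT
cycle 22: I8 operands ready
cycle 23: I8 complete
cycle 24: R2←I8
cycle 25: I7 complete
cycle 26: R3←I7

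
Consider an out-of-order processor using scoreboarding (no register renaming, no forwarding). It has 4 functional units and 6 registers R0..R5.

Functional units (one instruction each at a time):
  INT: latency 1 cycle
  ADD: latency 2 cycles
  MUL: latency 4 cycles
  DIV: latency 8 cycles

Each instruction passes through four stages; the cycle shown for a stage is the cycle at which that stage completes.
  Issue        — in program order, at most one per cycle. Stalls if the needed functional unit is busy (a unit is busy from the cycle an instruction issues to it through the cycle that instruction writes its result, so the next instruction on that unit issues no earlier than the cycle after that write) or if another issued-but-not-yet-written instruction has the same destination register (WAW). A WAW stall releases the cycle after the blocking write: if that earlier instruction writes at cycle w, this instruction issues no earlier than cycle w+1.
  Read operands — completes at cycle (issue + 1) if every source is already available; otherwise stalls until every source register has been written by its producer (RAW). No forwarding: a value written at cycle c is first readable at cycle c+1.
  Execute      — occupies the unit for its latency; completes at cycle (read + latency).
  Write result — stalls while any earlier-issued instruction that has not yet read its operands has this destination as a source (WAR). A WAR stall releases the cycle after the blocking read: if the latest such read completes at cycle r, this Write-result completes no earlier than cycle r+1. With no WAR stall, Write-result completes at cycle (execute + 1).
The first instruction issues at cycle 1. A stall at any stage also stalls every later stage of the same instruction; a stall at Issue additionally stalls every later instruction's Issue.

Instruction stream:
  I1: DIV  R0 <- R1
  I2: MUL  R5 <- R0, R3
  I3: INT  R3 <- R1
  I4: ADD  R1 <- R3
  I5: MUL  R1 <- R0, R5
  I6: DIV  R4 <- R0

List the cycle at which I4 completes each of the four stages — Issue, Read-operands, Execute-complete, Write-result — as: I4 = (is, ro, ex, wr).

I4 = (4, 14, 16, 17)

[I1] 1/2/10/11
[I2] 2/12/16/17  (RAW R0: wait I1 write@11)
[I3] 3/4/5/13  (WAR R3: wait I2 read@12)
[I4] 4/14/16/17  (RAW R3: wait I3 write@13)
[I5] 18/19/23/24  (WAW R1: wait I4 write@17)
[I6] 19/20/28/29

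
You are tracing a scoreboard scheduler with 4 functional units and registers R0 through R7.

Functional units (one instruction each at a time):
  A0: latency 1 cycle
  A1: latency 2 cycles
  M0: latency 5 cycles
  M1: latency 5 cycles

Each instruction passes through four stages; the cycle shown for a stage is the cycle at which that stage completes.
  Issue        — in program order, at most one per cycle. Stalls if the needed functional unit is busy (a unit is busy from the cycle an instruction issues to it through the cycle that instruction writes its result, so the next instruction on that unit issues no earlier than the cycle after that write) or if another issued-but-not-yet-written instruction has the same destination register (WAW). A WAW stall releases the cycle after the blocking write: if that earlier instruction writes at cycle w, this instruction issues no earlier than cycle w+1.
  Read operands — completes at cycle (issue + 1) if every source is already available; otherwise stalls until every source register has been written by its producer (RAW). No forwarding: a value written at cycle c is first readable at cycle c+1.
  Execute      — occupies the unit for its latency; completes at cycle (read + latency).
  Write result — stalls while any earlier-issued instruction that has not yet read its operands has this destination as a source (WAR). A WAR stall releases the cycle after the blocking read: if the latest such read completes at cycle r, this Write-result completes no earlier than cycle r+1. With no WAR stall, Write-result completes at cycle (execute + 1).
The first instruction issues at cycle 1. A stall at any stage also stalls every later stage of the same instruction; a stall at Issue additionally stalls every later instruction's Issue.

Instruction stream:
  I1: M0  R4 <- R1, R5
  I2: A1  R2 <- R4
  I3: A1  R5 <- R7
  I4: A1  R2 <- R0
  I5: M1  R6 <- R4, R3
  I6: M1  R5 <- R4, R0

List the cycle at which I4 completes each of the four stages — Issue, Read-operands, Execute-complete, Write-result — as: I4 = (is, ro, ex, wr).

I1  is:1  ro:2  ex:7  wr:8
I2  is:2  ro:9  ex:11  wr:12  — RAW R4: wait I1 write@8
I3  is:13  ro:14  ex:16  wr:17  — struct: A1 busy until I2 writes@12
I4  is:18  ro:19  ex:21  wr:22  — struct: A1 busy until I3 writes@17
I5  is:19  ro:20  ex:25  wr:26
I6  is:27  ro:28  ex:33  wr:34  — struct: M1 busy until I5 writes@26

I4 = (18, 19, 21, 22)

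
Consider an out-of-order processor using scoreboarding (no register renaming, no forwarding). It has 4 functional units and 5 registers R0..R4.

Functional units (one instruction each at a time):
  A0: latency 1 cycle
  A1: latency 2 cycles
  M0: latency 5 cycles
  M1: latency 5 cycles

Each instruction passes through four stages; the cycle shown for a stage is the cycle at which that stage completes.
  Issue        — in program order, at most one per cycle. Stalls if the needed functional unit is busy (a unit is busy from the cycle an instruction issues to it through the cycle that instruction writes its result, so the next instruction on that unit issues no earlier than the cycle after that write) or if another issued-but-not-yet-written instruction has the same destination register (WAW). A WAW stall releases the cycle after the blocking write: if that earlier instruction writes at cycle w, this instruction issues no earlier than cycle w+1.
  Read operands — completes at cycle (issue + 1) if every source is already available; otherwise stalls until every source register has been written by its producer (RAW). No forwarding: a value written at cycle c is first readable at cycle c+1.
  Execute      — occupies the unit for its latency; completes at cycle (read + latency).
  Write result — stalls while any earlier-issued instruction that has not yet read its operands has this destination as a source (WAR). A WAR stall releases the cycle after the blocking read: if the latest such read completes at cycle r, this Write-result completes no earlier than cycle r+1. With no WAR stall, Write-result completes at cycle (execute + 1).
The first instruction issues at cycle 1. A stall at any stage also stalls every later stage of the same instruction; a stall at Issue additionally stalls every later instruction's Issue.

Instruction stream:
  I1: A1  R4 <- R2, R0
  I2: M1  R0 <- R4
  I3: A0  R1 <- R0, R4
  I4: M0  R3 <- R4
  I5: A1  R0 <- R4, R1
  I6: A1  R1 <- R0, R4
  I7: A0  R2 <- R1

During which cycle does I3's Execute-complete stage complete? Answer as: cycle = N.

  I1 | 1 | 2 | 4 | 5
  I2 | 2 | 6 | 11 | 12   RAW R4: wait I1 write@5
  I3 | 3 | 13 | 14 | 15   RAW R0: wait I2 write@12
  I4 | 4 | 6 | 11 | 12   RAW R4: wait I1 write@5
  I5 | 13 | 16 | 18 | 19   WAW R0: wait I2 write@12 · RAW R1: wait I3 write@15
  I6 | 20 | 21 | 23 | 24   struct: A1 busy until I5 writes@19
  I7 | 21 | 25 | 26 | 27   RAW R1: wait I6 write@24

cycle = 14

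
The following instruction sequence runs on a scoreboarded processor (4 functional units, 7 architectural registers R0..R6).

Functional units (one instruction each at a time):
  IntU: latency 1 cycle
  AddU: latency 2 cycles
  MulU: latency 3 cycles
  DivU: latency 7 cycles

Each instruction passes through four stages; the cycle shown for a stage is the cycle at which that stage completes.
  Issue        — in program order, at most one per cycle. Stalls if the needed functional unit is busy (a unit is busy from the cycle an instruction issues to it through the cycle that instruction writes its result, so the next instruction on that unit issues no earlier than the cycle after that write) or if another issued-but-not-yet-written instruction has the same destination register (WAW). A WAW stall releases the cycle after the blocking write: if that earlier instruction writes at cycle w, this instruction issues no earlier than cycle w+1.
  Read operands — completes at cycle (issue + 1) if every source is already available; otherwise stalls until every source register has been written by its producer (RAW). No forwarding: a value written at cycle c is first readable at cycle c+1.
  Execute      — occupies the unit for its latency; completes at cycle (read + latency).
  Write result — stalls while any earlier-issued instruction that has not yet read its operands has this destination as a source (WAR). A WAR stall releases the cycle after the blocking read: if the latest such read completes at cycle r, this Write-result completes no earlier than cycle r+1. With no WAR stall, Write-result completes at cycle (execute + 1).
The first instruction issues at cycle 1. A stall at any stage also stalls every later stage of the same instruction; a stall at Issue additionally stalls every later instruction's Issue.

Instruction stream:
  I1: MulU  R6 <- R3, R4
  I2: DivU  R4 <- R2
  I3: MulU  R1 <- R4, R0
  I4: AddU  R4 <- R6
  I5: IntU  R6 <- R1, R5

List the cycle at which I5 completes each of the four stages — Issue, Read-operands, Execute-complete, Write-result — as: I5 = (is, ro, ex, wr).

[1] issue I1 (MulU)
[2] I1 read-ops | issue I2 (DivU)
[3] I2 read-ops
[5] I1 finished on MulU
[6] I1→R6
[7] issue I3 (MulU)
[10] I2 finished on DivU
[11] I2→R4
[12] I3 read-ops | issue I4 (AddU)
[13] I4 read-ops | issue I5 (IntU)
[15] I3 finished on MulU | I4 finished on AddU
[16] I3→R1 | I4→R4
[17] I5 read-ops
[18] I5 finished on IntU
[19] I5→R6

I5 = (13, 17, 18, 19)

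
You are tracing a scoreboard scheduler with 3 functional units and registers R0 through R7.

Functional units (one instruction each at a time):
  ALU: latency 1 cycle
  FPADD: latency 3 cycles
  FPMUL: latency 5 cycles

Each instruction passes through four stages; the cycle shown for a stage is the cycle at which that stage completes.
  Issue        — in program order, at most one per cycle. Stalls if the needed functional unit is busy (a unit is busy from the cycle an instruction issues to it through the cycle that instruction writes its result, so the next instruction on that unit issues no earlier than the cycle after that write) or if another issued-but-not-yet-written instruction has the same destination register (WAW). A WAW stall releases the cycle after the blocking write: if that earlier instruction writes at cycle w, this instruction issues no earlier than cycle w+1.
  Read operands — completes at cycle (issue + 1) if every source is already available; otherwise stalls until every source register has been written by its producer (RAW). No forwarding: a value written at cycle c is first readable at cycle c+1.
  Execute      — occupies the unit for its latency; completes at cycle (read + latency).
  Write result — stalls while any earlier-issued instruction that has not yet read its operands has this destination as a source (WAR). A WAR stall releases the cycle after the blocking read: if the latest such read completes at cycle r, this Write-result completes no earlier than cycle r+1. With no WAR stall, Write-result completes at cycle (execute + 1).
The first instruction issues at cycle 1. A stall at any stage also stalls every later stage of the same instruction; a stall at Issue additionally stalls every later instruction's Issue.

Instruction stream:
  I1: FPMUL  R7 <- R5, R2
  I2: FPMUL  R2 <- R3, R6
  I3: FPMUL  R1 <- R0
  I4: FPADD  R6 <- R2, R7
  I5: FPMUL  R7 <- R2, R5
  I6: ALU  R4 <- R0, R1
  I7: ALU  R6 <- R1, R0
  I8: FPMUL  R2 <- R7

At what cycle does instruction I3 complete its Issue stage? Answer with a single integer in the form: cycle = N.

c1: I1 dispatched to FPMUL
c2: I1 operands ready
c7: I1 complete
c8: R7←I1
c9: I2 dispatched to FPMUL
c10: I2 operands ready
c15: I2 complete
c16: R2←I2
c17: I3 dispatched to FPMUL
c18: I3 operands ready · I4 dispatched to FPADD
c19: I4 operands ready
c22: I4 complete
c23: I3 complete · R6←I4
c24: R1←I3
c25: I5 dispatched to FPMUL
c26: I5 operands ready · I6 dispatched to ALU
c27: I6 operands ready
c28: I6 complete
c29: R4←I6
c30: I7 dispatched to ALU
c31: I5 complete · I7 operands ready
c32: R7←I5 · I7 complete
c33: R6←I7 · I8 dispatched to FPMUL
c34: I8 operands ready
c39: I8 complete
c40: R2←I8

cycle = 17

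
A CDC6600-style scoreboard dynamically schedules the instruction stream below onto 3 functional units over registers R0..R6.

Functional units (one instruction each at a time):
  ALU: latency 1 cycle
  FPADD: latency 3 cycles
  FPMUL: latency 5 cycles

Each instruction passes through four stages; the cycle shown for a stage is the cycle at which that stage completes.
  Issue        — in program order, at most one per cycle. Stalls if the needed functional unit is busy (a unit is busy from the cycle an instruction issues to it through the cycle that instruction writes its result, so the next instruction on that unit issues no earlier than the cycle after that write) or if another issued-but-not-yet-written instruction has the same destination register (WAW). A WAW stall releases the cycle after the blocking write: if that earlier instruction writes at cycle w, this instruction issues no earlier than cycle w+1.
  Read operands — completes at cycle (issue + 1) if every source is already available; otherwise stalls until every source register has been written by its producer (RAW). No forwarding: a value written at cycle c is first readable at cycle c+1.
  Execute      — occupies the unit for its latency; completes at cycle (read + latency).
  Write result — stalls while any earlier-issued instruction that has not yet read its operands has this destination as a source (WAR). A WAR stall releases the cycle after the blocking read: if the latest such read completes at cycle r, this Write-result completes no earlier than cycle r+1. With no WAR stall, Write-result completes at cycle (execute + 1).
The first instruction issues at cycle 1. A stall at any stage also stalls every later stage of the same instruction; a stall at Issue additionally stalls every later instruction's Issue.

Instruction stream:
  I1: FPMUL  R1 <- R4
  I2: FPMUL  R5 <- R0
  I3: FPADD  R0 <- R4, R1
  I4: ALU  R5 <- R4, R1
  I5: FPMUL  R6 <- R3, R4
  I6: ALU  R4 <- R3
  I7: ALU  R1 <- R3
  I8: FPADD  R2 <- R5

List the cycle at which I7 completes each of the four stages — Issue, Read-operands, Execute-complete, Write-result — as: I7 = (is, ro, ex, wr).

[I1] 1/2/7/8
[I2] 9/10/15/16  (struct: FPMUL busy until I1 writes@8)
[I3] 10/11/14/15
[I4] 17/18/19/20  (WAW R5: wait I2 write@16)
[I5] 18/19/24/25
[I6] 21/22/23/24  (struct: ALU busy until I4 writes@20)
[I7] 25/26/27/28  (struct: ALU busy until I6 writes@24)
[I8] 26/27/30/31

I7 = (25, 26, 27, 28)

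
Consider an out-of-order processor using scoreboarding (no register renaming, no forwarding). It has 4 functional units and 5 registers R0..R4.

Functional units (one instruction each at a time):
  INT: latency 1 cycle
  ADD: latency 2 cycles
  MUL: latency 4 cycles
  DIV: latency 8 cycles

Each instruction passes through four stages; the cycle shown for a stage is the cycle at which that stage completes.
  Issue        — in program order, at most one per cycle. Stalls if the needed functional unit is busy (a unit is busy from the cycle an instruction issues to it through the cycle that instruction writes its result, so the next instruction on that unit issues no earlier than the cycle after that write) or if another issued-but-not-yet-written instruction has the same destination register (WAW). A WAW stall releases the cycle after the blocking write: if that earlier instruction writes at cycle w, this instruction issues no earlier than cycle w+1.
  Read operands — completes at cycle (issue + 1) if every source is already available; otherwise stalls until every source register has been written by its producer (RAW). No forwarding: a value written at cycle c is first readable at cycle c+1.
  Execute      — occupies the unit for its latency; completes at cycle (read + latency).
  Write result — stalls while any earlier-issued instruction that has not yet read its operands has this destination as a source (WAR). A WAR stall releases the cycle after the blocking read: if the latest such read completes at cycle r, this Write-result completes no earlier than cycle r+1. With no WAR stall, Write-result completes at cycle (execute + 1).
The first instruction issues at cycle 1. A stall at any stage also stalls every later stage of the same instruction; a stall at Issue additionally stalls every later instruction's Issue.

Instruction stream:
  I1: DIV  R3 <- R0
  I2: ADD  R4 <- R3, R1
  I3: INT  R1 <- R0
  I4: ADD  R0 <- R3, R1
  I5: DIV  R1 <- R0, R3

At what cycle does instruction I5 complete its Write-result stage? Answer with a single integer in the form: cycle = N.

cycle = 30

c1: I1 dispatched to DIV
c2: I1 operands ready, I2 dispatched to ADD
c3: I3 dispatched to INT
c4: I3 operands ready
c5: I3 complete
c10: I1 complete
c11: R3←I1
c12: I2 operands ready
c13: R1←I3
c14: I2 complete
c15: R4←I2
c16: I4 dispatched to ADD
c17: I4 operands ready, I5 dispatched to DIV
c19: I4 complete
c20: R0←I4
c21: I5 operands ready
c29: I5 complete
c30: R1←I5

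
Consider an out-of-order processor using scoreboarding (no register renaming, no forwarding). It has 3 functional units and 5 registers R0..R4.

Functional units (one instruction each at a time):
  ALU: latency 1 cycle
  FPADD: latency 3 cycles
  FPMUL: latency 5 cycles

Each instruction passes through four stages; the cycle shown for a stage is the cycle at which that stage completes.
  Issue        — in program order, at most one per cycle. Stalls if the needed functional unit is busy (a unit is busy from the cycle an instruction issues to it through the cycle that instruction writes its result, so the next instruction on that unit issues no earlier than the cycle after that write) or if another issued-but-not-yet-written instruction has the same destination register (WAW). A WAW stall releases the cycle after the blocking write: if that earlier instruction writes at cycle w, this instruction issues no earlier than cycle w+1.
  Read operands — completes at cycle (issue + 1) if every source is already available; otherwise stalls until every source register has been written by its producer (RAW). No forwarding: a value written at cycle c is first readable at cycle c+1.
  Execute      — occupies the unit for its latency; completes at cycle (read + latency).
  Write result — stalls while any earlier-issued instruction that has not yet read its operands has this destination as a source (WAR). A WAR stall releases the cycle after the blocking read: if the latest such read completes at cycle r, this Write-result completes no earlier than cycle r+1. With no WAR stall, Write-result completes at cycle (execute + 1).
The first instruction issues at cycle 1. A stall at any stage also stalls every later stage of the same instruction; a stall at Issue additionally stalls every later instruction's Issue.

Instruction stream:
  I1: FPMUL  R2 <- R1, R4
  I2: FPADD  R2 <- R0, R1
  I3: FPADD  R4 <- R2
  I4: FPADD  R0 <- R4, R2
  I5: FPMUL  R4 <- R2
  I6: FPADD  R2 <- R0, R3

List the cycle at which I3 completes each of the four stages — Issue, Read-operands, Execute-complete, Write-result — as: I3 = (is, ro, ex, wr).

I3 = (15, 16, 19, 20)

cycle 1: issue I1 (FPMUL)
cycle 2: I1 read-ops
cycle 7: I1 finished on FPMUL
cycle 8: I1→R2
cycle 9: issue I2 (FPADD)
cycle 10: I2 read-ops
cycle 13: I2 finished on FPADD
cycle 14: I2→R2
cycle 15: issue I3 (FPADD)
cycle 16: I3 read-ops
cycle 19: I3 finished on FPADD
cycle 20: I3→R4
cycle 21: issue I4 (FPADD)
cycle 22: I4 read-ops, issue I5 (FPMUL)
cycle 23: I5 read-ops
cycle 25: I4 finished on FPADD
cycle 26: I4→R0
cycle 27: issue I6 (FPADD)
cycle 28: I5 finished on FPMUL, I6 read-ops
cycle 29: I5→R4
cycle 31: I6 finished on FPADD
cycle 32: I6→R2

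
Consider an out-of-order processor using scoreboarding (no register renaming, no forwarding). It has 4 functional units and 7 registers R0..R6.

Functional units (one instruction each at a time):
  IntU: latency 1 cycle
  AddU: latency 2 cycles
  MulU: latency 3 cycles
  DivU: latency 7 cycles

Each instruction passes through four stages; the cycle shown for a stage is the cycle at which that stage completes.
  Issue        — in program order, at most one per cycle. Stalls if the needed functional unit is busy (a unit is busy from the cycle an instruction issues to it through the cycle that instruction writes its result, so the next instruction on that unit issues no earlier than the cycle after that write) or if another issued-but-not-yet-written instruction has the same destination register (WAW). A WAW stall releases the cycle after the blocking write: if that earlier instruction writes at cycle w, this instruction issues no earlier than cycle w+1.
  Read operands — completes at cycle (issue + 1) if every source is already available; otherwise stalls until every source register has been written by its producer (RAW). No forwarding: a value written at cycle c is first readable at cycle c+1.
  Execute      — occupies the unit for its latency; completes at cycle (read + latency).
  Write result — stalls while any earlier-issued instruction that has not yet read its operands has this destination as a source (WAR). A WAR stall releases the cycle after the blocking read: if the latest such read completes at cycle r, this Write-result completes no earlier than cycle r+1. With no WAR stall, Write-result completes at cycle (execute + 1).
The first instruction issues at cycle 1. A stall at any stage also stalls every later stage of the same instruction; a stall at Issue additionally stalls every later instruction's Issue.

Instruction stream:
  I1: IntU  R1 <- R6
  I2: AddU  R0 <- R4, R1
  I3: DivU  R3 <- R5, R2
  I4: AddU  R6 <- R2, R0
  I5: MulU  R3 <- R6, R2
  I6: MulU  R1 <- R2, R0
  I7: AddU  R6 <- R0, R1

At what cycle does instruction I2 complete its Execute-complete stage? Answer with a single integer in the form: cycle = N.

I1 -> (1, 2, 3, 4)
I2 -> (2, 5, 7, 8)  // RAW R1: wait I1 write@4
I3 -> (3, 4, 11, 12)
I4 -> (9, 10, 12, 13)  // struct: AddU busy until I2 writes@8
I5 -> (13, 14, 17, 18)  // WAW R3: wait I3 write@12
I6 -> (19, 20, 23, 24)  // struct: MulU busy until I5 writes@18
I7 -> (20, 25, 27, 28)  // RAW R1: wait I6 write@24

cycle = 7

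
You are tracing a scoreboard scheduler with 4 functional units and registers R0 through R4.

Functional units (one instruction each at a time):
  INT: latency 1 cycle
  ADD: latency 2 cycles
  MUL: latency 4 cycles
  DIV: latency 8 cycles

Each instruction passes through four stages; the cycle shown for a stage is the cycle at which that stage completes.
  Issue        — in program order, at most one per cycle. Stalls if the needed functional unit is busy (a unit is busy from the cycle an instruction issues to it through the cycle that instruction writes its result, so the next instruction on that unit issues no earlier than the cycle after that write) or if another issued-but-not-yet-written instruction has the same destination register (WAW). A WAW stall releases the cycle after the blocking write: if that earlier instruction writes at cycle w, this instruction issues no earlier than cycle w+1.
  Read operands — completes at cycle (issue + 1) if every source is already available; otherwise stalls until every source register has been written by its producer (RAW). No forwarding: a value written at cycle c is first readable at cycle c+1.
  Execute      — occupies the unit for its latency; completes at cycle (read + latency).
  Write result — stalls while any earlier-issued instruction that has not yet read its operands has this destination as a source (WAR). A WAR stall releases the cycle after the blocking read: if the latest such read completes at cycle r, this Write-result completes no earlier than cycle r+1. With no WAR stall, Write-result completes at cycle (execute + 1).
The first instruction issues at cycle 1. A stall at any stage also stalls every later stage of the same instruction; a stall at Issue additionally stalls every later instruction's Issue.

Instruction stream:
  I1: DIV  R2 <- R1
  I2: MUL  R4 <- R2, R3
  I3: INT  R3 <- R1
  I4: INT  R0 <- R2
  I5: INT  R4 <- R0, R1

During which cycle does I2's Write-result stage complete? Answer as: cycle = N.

t=1  issue I1 (DIV)
t=2  I1 read-ops · issue I2 (MUL)
t=3  issue I3 (INT)
t=4  I3 read-ops
t=5  I3 finished on INT
t=10  I1 finished on DIV
t=11  I1→R2
t=12  I2 read-ops
t=13  I3→R3
t=14  issue I4 (INT)
t=15  I4 read-ops
t=16  I2 finished on MUL · I4 finished on INT
t=17  I2→R4 · I4→R0
t=18  issue I5 (INT)
t=19  I5 read-ops
t=20  I5 finished on INT
t=21  I5→R4

cycle = 17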